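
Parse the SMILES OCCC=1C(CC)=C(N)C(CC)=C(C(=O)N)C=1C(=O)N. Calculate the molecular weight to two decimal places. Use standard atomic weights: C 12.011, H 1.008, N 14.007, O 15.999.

First, the molecular formula is C14H21N3O3 (counting implicit H from valence).
  C: 14 × 12.011 = 168.154
  H: 21 × 1.008 = 21.168
  N: 3 × 14.007 = 42.021
  O: 3 × 15.999 = 47.997
Sum: 14×12.011 + 21×1.008 + 3×14.007 + 3×15.999 = 279.340 → 279.34 g/mol.

279.34 g/mol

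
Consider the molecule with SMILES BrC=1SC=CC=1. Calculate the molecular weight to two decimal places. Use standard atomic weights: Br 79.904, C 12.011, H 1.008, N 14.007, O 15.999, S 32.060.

163.03 g/mol

First, the molecular formula is C4H3BrS (counting implicit H from valence).
  Br: 1 × 79.904 = 79.904
  C: 4 × 12.011 = 48.044
  H: 3 × 1.008 = 3.024
  S: 1 × 32.060 = 32.060
Sum: 1×79.904 + 4×12.011 + 3×1.008 + 1×32.060 = 163.032 → 163.03 g/mol.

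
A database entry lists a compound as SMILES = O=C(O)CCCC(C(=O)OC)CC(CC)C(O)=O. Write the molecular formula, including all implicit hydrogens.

C12H20O6

Walk through each heavy atom and fill implicit hydrogens from standard valence (C 4, N 3, O 2, S 2, halogen 1):
  atom 1: O, bond orders sum to 2 (valence 2) → 0 H
  atom 2: C, bond orders sum to 4 (valence 4) → 0 H
  atom 3: O, bond orders sum to 1 (valence 2) → 1 H
  atom 4: C, bond orders sum to 2 (valence 4) → 2 H
  atom 5: C, bond orders sum to 2 (valence 4) → 2 H
  atom 6: C, bond orders sum to 2 (valence 4) → 2 H
  atom 7: C, bond orders sum to 3 (valence 4) → 1 H
  atom 8: C, bond orders sum to 4 (valence 4) → 0 H
  atom 9: O, bond orders sum to 2 (valence 2) → 0 H
  atom 10: O, bond orders sum to 2 (valence 2) → 0 H
  atom 11: C, bond orders sum to 1 (valence 4) → 3 H
  atom 12: C, bond orders sum to 2 (valence 4) → 2 H
  atom 13: C, bond orders sum to 3 (valence 4) → 1 H
  atom 14: C, bond orders sum to 2 (valence 4) → 2 H
  atom 15: C, bond orders sum to 1 (valence 4) → 3 H
  atom 16: C, bond orders sum to 4 (valence 4) → 0 H
  atom 17: O, bond orders sum to 1 (valence 2) → 1 H
  atom 18: O, bond orders sum to 2 (valence 2) → 0 H
Totals → C:12, H:20, O:6.
In Hill order: C12H20O6.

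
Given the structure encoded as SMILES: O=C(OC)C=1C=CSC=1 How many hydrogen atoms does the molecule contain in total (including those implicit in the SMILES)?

Walk through each heavy atom and fill implicit hydrogens from standard valence (C 4, N 3, O 2, S 2, halogen 1):
  atom 1: O, bond orders sum to 2 (valence 2) → 0 H
  atom 2: C, bond orders sum to 4 (valence 4) → 0 H
  atom 3: O, bond orders sum to 2 (valence 2) → 0 H
  atom 4: C, bond orders sum to 1 (valence 4) → 3 H
  atom 5: C, bond orders sum to 4 (valence 4) → 0 H
  atom 6: C, bond orders sum to 3 (valence 4) → 1 H
  atom 7: C, bond orders sum to 3 (valence 4) → 1 H
  atom 8: S, bond orders sum to 2 (valence 2) → 0 H
  atom 9: C, bond orders sum to 3 (valence 4) → 1 H
Total hydrogens: 6.

6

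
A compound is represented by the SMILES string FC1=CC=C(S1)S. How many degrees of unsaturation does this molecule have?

Degree of unsaturation = (number of rings) + (number of π bonds).
Ring closures in the SMILES: 1.
π bonds: 2 double bonds (each 1 DoU) → 2 DoU from unsaturation.
Total DoU = 1 + 2 = 3.

3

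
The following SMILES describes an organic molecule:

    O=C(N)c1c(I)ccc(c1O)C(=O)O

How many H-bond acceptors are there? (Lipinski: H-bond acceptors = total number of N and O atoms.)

N atoms: 1; O atoms: 4.
Lipinski HBA = 1 + 4 = 5.

5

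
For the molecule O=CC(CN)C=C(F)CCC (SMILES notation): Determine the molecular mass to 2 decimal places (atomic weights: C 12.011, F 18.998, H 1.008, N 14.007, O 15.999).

159.20 g/mol

First, the molecular formula is C8H14FNO (counting implicit H from valence).
  C: 8 × 12.011 = 96.088
  F: 1 × 18.998 = 18.998
  H: 14 × 1.008 = 14.112
  N: 1 × 14.007 = 14.007
  O: 1 × 15.999 = 15.999
Sum: 8×12.011 + 1×18.998 + 14×1.008 + 1×14.007 + 1×15.999 = 159.204 → 159.20 g/mol.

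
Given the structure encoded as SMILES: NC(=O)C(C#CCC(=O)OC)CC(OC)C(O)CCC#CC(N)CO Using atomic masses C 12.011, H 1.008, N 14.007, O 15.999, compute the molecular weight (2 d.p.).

354.40 g/mol

First, the molecular formula is C17H26N2O6 (counting implicit H from valence).
  C: 17 × 12.011 = 204.187
  H: 26 × 1.008 = 26.208
  N: 2 × 14.007 = 28.014
  O: 6 × 15.999 = 95.994
Sum: 17×12.011 + 26×1.008 + 2×14.007 + 6×15.999 = 354.403 → 354.40 g/mol.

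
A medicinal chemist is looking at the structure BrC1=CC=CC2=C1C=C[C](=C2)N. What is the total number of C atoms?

10

Count every carbon token in the SMILES (each C, including those in ring-closure positions and inside branches).
Carbon count: 10.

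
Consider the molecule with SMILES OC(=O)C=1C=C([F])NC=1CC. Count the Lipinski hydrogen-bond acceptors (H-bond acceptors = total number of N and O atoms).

N atoms: 1; O atoms: 2.
Lipinski HBA = 1 + 2 = 3.

3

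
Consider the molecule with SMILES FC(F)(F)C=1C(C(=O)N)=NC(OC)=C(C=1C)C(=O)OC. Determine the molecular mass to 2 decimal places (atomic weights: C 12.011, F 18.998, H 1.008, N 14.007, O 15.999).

First, the molecular formula is C11H11F3N2O4 (counting implicit H from valence).
  C: 11 × 12.011 = 132.121
  F: 3 × 18.998 = 56.994
  H: 11 × 1.008 = 11.088
  N: 2 × 14.007 = 28.014
  O: 4 × 15.999 = 63.996
Sum: 11×12.011 + 3×18.998 + 11×1.008 + 2×14.007 + 4×15.999 = 292.213 → 292.21 g/mol.

292.21 g/mol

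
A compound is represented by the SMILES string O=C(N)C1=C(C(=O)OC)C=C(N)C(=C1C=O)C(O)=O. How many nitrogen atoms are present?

Scan the SMILES for N atoms (remember two-letter symbols like Cl and Br are single atoms).
Nitrogen count: 2.

2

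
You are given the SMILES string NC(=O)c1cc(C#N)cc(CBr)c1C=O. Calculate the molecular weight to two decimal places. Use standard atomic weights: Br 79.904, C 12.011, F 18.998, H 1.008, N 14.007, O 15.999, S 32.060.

First, the molecular formula is C10H7BrN2O2 (counting implicit H from valence).
  Br: 1 × 79.904 = 79.904
  C: 10 × 12.011 = 120.110
  H: 7 × 1.008 = 7.056
  N: 2 × 14.007 = 28.014
  O: 2 × 15.999 = 31.998
Sum: 1×79.904 + 10×12.011 + 7×1.008 + 2×14.007 + 2×15.999 = 267.082 → 267.08 g/mol.

267.08 g/mol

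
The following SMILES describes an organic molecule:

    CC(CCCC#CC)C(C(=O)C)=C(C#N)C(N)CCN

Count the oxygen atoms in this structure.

1

Scan the SMILES for O atoms (remember two-letter symbols like Cl and Br are single atoms).
Oxygen count: 1.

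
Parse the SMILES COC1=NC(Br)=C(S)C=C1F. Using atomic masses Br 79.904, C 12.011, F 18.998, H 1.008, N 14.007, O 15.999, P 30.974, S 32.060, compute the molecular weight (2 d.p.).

First, the molecular formula is C6H5BrFNOS (counting implicit H from valence).
  Br: 1 × 79.904 = 79.904
  C: 6 × 12.011 = 72.066
  F: 1 × 18.998 = 18.998
  H: 5 × 1.008 = 5.040
  N: 1 × 14.007 = 14.007
  O: 1 × 15.999 = 15.999
  S: 1 × 32.060 = 32.060
Sum: 1×79.904 + 6×12.011 + 1×18.998 + 5×1.008 + 1×14.007 + 1×15.999 + 1×32.060 = 238.074 → 238.07 g/mol.

238.07 g/mol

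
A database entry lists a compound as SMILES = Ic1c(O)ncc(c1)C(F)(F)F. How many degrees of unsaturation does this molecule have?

4

Molecular formula: C6H3F3INO.
DoU = (2C + 2 + N − H − X) / 2, where X is the halogen count and O/S are ignored.
    = (2·6 + 2 + 1 − 3 − 4) / 2 = 8 / 2 = 4.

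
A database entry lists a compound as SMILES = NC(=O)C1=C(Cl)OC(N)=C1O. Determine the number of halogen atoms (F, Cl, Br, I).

Halogen atoms appear at heavy-atom position 6 (1×Cl).
Other groups present: 1 amide, 1 hydroxyl, 1 primary amine.
Halogen count: 1.

1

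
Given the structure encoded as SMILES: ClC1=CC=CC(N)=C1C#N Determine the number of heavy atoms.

Every atom symbol written in the SMILES (organic subset) is one heavy atom; implicit H are not written.
Heavy atoms by element → C:7, Cl:1, N:2.
Total: 10.

10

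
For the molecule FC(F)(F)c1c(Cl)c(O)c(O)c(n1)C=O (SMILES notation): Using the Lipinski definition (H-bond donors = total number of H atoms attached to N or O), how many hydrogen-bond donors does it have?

2

Donors: find every N or O and count the H atoms it carries.
  atom 9 (O): bond orders sum to 1 → 1 H
  atom 11 (O): bond orders sum to 1 → 1 H
  atom 13 (N): bond orders sum to 3 → 0 H
  atom 15 (O): bond orders sum to 2 → 0 H
Lipinski HBD = 2.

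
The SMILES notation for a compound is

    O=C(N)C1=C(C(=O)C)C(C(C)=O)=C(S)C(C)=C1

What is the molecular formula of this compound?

C12H13NO3S

Walk through each heavy atom and fill implicit hydrogens from standard valence (C 4, N 3, O 2, S 2, halogen 1):
  atom 1: O, bond orders sum to 2 (valence 2) → 0 H
  atom 2: C, bond orders sum to 4 (valence 4) → 0 H
  atom 3: N, bond orders sum to 1 (valence 3) → 2 H
  atom 4: C, bond orders sum to 4 (valence 4) → 0 H
  atom 5: C, bond orders sum to 4 (valence 4) → 0 H
  atom 6: C, bond orders sum to 4 (valence 4) → 0 H
  atom 7: O, bond orders sum to 2 (valence 2) → 0 H
  atom 8: C, bond orders sum to 1 (valence 4) → 3 H
  atom 9: C, bond orders sum to 4 (valence 4) → 0 H
  atom 10: C, bond orders sum to 4 (valence 4) → 0 H
  atom 11: C, bond orders sum to 1 (valence 4) → 3 H
  atom 12: O, bond orders sum to 2 (valence 2) → 0 H
  atom 13: C, bond orders sum to 4 (valence 4) → 0 H
  atom 14: S, bond orders sum to 1 (valence 2) → 1 H
  atom 15: C, bond orders sum to 4 (valence 4) → 0 H
  atom 16: C, bond orders sum to 1 (valence 4) → 3 H
  atom 17: C, bond orders sum to 3 (valence 4) → 1 H
Totals → C:12, H:13, N:1, O:3, S:1.
In Hill order: C12H13NO3S.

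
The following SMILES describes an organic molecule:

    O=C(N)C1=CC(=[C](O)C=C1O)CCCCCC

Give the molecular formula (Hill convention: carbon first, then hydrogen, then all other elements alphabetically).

C13H19NO3

Walk through each heavy atom and fill implicit hydrogens from standard valence (C 4, N 3, O 2, S 2, halogen 1):
  atom 1: O, bond orders sum to 2 (valence 2) → 0 H
  atom 2: C, bond orders sum to 4 (valence 4) → 0 H
  atom 3: N, bond orders sum to 1 (valence 3) → 2 H
  atom 4: C, bond orders sum to 4 (valence 4) → 0 H
  atom 5: C, bond orders sum to 3 (valence 4) → 1 H
  atom 6: C, bond orders sum to 4 (valence 4) → 0 H
  atom 7: C with explicit H count 0
  atom 8: O, bond orders sum to 1 (valence 2) → 1 H
  atom 9: C, bond orders sum to 3 (valence 4) → 1 H
  atom 10: C, bond orders sum to 4 (valence 4) → 0 H
  atom 11: O, bond orders sum to 1 (valence 2) → 1 H
  atom 12: C, bond orders sum to 2 (valence 4) → 2 H
  atom 13: C, bond orders sum to 2 (valence 4) → 2 H
  atom 14: C, bond orders sum to 2 (valence 4) → 2 H
  atom 15: C, bond orders sum to 2 (valence 4) → 2 H
  atom 16: C, bond orders sum to 2 (valence 4) → 2 H
  atom 17: C, bond orders sum to 1 (valence 4) → 3 H
Totals → C:13, H:19, N:1, O:3.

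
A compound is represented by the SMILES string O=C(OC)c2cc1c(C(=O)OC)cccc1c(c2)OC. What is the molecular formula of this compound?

Walk through each heavy atom and fill implicit hydrogens from standard valence (C 4, N 3, O 2, S 2, halogen 1); for lowercase aromatic atoms, an aromatic c carries 1 H when it has two neighbours and 0 H with three, and aromatic n carries 0 H:
  atom 1: O, bond orders sum to 2 (valence 2) → 0 H
  atom 2: C, bond orders sum to 4 (valence 4) → 0 H
  atom 3: O, bond orders sum to 2 (valence 2) → 0 H
  atom 4: C, bond orders sum to 1 (valence 4) → 3 H
  atom 5: aromatic c, 3 neighbours → 0 H
  atom 6: aromatic c, 2 neighbours → 1 H
  atom 7: aromatic c, 3 neighbours → 0 H
  atom 8: aromatic c, 3 neighbours → 0 H
  atom 9: C, bond orders sum to 4 (valence 4) → 0 H
  atom 10: O, bond orders sum to 2 (valence 2) → 0 H
  atom 11: O, bond orders sum to 2 (valence 2) → 0 H
  atom 12: C, bond orders sum to 1 (valence 4) → 3 H
  atom 13: aromatic c, 2 neighbours → 1 H
  atom 14: aromatic c, 2 neighbours → 1 H
  atom 15: aromatic c, 2 neighbours → 1 H
  atom 16: aromatic c, 3 neighbours → 0 H
  atom 17: aromatic c, 3 neighbours → 0 H
  atom 18: aromatic c, 2 neighbours → 1 H
  atom 19: O, bond orders sum to 2 (valence 2) → 0 H
  atom 20: C, bond orders sum to 1 (valence 4) → 3 H
Totals → C:15, H:14, O:5.

C15H14O5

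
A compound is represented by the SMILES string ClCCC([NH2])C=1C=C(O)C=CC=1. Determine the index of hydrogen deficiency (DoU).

4

Degree of unsaturation = (number of rings) + (number of π bonds).
Ring closures in the SMILES: 1.
π bonds: 3 double bonds (each 1 DoU) → 3 DoU from unsaturation.
Total DoU = 1 + 3 = 4.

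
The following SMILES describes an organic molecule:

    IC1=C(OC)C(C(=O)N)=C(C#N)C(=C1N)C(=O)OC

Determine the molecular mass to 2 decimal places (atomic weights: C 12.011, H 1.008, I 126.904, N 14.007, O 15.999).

First, the molecular formula is C11H10IN3O4 (counting implicit H from valence).
  C: 11 × 12.011 = 132.121
  H: 10 × 1.008 = 10.080
  I: 1 × 126.904 = 126.904
  N: 3 × 14.007 = 42.021
  O: 4 × 15.999 = 63.996
Sum: 11×12.011 + 10×1.008 + 1×126.904 + 3×14.007 + 4×15.999 = 375.122 → 375.12 g/mol.

375.12 g/mol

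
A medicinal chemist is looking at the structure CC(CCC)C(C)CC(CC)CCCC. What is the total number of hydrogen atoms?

32

Walk through each heavy atom and fill implicit hydrogens from standard valence (C 4, N 3, O 2, S 2, halogen 1):
  atom 1: C, bond orders sum to 1 (valence 4) → 3 H
  atom 2: C, bond orders sum to 3 (valence 4) → 1 H
  atom 3: C, bond orders sum to 2 (valence 4) → 2 H
  atom 4: C, bond orders sum to 2 (valence 4) → 2 H
  atom 5: C, bond orders sum to 1 (valence 4) → 3 H
  atom 6: C, bond orders sum to 3 (valence 4) → 1 H
  atom 7: C, bond orders sum to 1 (valence 4) → 3 H
  atom 8: C, bond orders sum to 2 (valence 4) → 2 H
  atom 9: C, bond orders sum to 3 (valence 4) → 1 H
  atom 10: C, bond orders sum to 2 (valence 4) → 2 H
  atom 11: C, bond orders sum to 1 (valence 4) → 3 H
  atom 12: C, bond orders sum to 2 (valence 4) → 2 H
  atom 13: C, bond orders sum to 2 (valence 4) → 2 H
  atom 14: C, bond orders sum to 2 (valence 4) → 2 H
  atom 15: C, bond orders sum to 1 (valence 4) → 3 H
Total hydrogens: 32.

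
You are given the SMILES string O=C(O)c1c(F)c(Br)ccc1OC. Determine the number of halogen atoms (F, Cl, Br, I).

Halogen atoms appear at heavy-atom positions 6, 8 (1×Br, 1×F).
Other groups present: 1 carboxylic acid, 1 ether.
Halogen count: 2.

2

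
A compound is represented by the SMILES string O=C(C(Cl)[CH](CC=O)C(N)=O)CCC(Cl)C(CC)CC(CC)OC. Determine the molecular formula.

C17H29Cl2NO4

Walk through each heavy atom and fill implicit hydrogens from standard valence (C 4, N 3, O 2, S 2, halogen 1):
  atom 1: O, bond orders sum to 2 (valence 2) → 0 H
  atom 2: C, bond orders sum to 4 (valence 4) → 0 H
  atom 3: C, bond orders sum to 3 (valence 4) → 1 H
  atom 4: Cl (halogen, monovalent) → 0 H
  atom 5: C with explicit H count 1
  atom 6: C, bond orders sum to 2 (valence 4) → 2 H
  atom 7: C, bond orders sum to 3 (valence 4) → 1 H
  atom 8: O, bond orders sum to 2 (valence 2) → 0 H
  atom 9: C, bond orders sum to 4 (valence 4) → 0 H
  atom 10: N, bond orders sum to 1 (valence 3) → 2 H
  atom 11: O, bond orders sum to 2 (valence 2) → 0 H
  atom 12: C, bond orders sum to 2 (valence 4) → 2 H
  atom 13: C, bond orders sum to 2 (valence 4) → 2 H
  atom 14: C, bond orders sum to 3 (valence 4) → 1 H
  atom 15: Cl (halogen, monovalent) → 0 H
  atom 16: C, bond orders sum to 3 (valence 4) → 1 H
  atom 17: C, bond orders sum to 2 (valence 4) → 2 H
  atom 18: C, bond orders sum to 1 (valence 4) → 3 H
  atom 19: C, bond orders sum to 2 (valence 4) → 2 H
  atom 20: C, bond orders sum to 3 (valence 4) → 1 H
  atom 21: C, bond orders sum to 2 (valence 4) → 2 H
  atom 22: C, bond orders sum to 1 (valence 4) → 3 H
  atom 23: O, bond orders sum to 2 (valence 2) → 0 H
  atom 24: C, bond orders sum to 1 (valence 4) → 3 H
Totals → C:17, H:29, Cl:2, N:1, O:4.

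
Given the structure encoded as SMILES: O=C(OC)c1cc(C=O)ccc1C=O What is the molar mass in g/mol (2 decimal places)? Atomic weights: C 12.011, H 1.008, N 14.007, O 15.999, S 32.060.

First, the molecular formula is C10H8O4 (counting implicit H from valence).
  C: 10 × 12.011 = 120.110
  H: 8 × 1.008 = 8.064
  O: 4 × 15.999 = 63.996
Sum: 10×12.011 + 8×1.008 + 4×15.999 = 192.170 → 192.17 g/mol.

192.17 g/mol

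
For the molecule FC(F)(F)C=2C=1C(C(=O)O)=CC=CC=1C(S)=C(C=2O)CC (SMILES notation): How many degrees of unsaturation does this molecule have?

Molecular formula: C14H11F3O3S.
DoU = (2C + 2 + N − H − X) / 2, where X is the halogen count and O/S are ignored.
    = (2·14 + 2 + 0 − 11 − 3) / 2 = 16 / 2 = 8.

8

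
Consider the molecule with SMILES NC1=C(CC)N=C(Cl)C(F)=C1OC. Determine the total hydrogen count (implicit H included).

Walk through each heavy atom and fill implicit hydrogens from standard valence (C 4, N 3, O 2, S 2, halogen 1):
  atom 1: N, bond orders sum to 1 (valence 3) → 2 H
  atom 2: C, bond orders sum to 4 (valence 4) → 0 H
  atom 3: C, bond orders sum to 4 (valence 4) → 0 H
  atom 4: C, bond orders sum to 2 (valence 4) → 2 H
  atom 5: C, bond orders sum to 1 (valence 4) → 3 H
  atom 6: N, bond orders sum to 3 (valence 3) → 0 H
  atom 7: C, bond orders sum to 4 (valence 4) → 0 H
  atom 8: Cl (halogen, monovalent) → 0 H
  atom 9: C, bond orders sum to 4 (valence 4) → 0 H
  atom 10: F (halogen, monovalent) → 0 H
  atom 11: C, bond orders sum to 4 (valence 4) → 0 H
  atom 12: O, bond orders sum to 2 (valence 2) → 0 H
  atom 13: C, bond orders sum to 1 (valence 4) → 3 H
Total hydrogens: 10.

10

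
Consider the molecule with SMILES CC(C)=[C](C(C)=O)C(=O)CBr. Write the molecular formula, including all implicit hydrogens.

C8H11BrO2

Walk through each heavy atom and fill implicit hydrogens from standard valence (C 4, N 3, O 2, S 2, halogen 1):
  atom 1: C, bond orders sum to 1 (valence 4) → 3 H
  atom 2: C, bond orders sum to 4 (valence 4) → 0 H
  atom 3: C, bond orders sum to 1 (valence 4) → 3 H
  atom 4: C with explicit H count 0
  atom 5: C, bond orders sum to 4 (valence 4) → 0 H
  atom 6: C, bond orders sum to 1 (valence 4) → 3 H
  atom 7: O, bond orders sum to 2 (valence 2) → 0 H
  atom 8: C, bond orders sum to 4 (valence 4) → 0 H
  atom 9: O, bond orders sum to 2 (valence 2) → 0 H
  atom 10: C, bond orders sum to 2 (valence 4) → 2 H
  atom 11: Br (halogen, monovalent) → 0 H
Totals → C:8, H:11, Br:1, O:2.
In Hill order: C8H11BrO2.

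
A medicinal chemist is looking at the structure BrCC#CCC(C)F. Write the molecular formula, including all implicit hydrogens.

C6H8BrF

Walk through each heavy atom and fill implicit hydrogens from standard valence (C 4, N 3, O 2, S 2, halogen 1):
  atom 1: Br (halogen, monovalent) → 0 H
  atom 2: C, bond orders sum to 2 (valence 4) → 2 H
  atom 3: C, bond orders sum to 4 (valence 4) → 0 H
  atom 4: C, bond orders sum to 4 (valence 4) → 0 H
  atom 5: C, bond orders sum to 2 (valence 4) → 2 H
  atom 6: C, bond orders sum to 3 (valence 4) → 1 H
  atom 7: C, bond orders sum to 1 (valence 4) → 3 H
  atom 8: F (halogen, monovalent) → 0 H
Totals → C:6, H:8, Br:1, F:1.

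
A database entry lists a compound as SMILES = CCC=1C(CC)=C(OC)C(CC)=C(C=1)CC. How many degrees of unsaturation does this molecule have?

Molecular formula: C15H24O.
DoU = (2C + 2 + N − H − X) / 2, where X is the halogen count and O/S are ignored.
    = (2·15 + 2 + 0 − 24 − 0) / 2 = 8 / 2 = 4.

4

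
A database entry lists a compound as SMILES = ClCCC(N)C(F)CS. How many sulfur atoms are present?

1

Scan the SMILES for S atoms (remember two-letter symbols like Cl and Br are single atoms).
Sulfur count: 1.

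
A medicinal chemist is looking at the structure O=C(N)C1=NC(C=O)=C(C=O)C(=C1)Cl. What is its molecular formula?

Walk through each heavy atom and fill implicit hydrogens from standard valence (C 4, N 3, O 2, S 2, halogen 1):
  atom 1: O, bond orders sum to 2 (valence 2) → 0 H
  atom 2: C, bond orders sum to 4 (valence 4) → 0 H
  atom 3: N, bond orders sum to 1 (valence 3) → 2 H
  atom 4: C, bond orders sum to 4 (valence 4) → 0 H
  atom 5: N, bond orders sum to 3 (valence 3) → 0 H
  atom 6: C, bond orders sum to 4 (valence 4) → 0 H
  atom 7: C, bond orders sum to 3 (valence 4) → 1 H
  atom 8: O, bond orders sum to 2 (valence 2) → 0 H
  atom 9: C, bond orders sum to 4 (valence 4) → 0 H
  atom 10: C, bond orders sum to 3 (valence 4) → 1 H
  atom 11: O, bond orders sum to 2 (valence 2) → 0 H
  atom 12: C, bond orders sum to 4 (valence 4) → 0 H
  atom 13: C, bond orders sum to 3 (valence 4) → 1 H
  atom 14: Cl (halogen, monovalent) → 0 H
Totals → C:8, H:5, Cl:1, N:2, O:3.

C8H5ClN2O3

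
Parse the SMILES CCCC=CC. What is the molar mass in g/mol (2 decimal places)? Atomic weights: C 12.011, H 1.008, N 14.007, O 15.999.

84.16 g/mol

First, the molecular formula is C6H12 (counting implicit H from valence).
  C: 6 × 12.011 = 72.066
  H: 12 × 1.008 = 12.096
Sum: 6×12.011 + 12×1.008 = 84.162 → 84.16 g/mol.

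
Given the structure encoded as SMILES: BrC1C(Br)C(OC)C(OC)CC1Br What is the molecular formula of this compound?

C8H13Br3O2

Walk through each heavy atom and fill implicit hydrogens from standard valence (C 4, N 3, O 2, S 2, halogen 1):
  atom 1: Br (halogen, monovalent) → 0 H
  atom 2: C, bond orders sum to 3 (valence 4) → 1 H
  atom 3: C, bond orders sum to 3 (valence 4) → 1 H
  atom 4: Br (halogen, monovalent) → 0 H
  atom 5: C, bond orders sum to 3 (valence 4) → 1 H
  atom 6: O, bond orders sum to 2 (valence 2) → 0 H
  atom 7: C, bond orders sum to 1 (valence 4) → 3 H
  atom 8: C, bond orders sum to 3 (valence 4) → 1 H
  atom 9: O, bond orders sum to 2 (valence 2) → 0 H
  atom 10: C, bond orders sum to 1 (valence 4) → 3 H
  atom 11: C, bond orders sum to 2 (valence 4) → 2 H
  atom 12: C, bond orders sum to 3 (valence 4) → 1 H
  atom 13: Br (halogen, monovalent) → 0 H
Totals → C:8, H:13, Br:3, O:2.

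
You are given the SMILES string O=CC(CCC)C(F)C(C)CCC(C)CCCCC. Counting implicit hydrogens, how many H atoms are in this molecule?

33

Walk through each heavy atom and fill implicit hydrogens from standard valence (C 4, N 3, O 2, S 2, halogen 1):
  atom 1: O, bond orders sum to 2 (valence 2) → 0 H
  atom 2: C, bond orders sum to 3 (valence 4) → 1 H
  atom 3: C, bond orders sum to 3 (valence 4) → 1 H
  atom 4: C, bond orders sum to 2 (valence 4) → 2 H
  atom 5: C, bond orders sum to 2 (valence 4) → 2 H
  atom 6: C, bond orders sum to 1 (valence 4) → 3 H
  atom 7: C, bond orders sum to 3 (valence 4) → 1 H
  atom 8: F (halogen, monovalent) → 0 H
  atom 9: C, bond orders sum to 3 (valence 4) → 1 H
  atom 10: C, bond orders sum to 1 (valence 4) → 3 H
  atom 11: C, bond orders sum to 2 (valence 4) → 2 H
  atom 12: C, bond orders sum to 2 (valence 4) → 2 H
  atom 13: C, bond orders sum to 3 (valence 4) → 1 H
  atom 14: C, bond orders sum to 1 (valence 4) → 3 H
  atom 15: C, bond orders sum to 2 (valence 4) → 2 H
  atom 16: C, bond orders sum to 2 (valence 4) → 2 H
  atom 17: C, bond orders sum to 2 (valence 4) → 2 H
  atom 18: C, bond orders sum to 2 (valence 4) → 2 H
  atom 19: C, bond orders sum to 1 (valence 4) → 3 H
Total hydrogens: 33.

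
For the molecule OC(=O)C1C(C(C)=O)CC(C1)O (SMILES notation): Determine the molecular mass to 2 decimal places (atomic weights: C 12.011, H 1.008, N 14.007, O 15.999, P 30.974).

First, the molecular formula is C8H12O4 (counting implicit H from valence).
  C: 8 × 12.011 = 96.088
  H: 12 × 1.008 = 12.096
  O: 4 × 15.999 = 63.996
Sum: 8×12.011 + 12×1.008 + 4×15.999 = 172.180 → 172.18 g/mol.

172.18 g/mol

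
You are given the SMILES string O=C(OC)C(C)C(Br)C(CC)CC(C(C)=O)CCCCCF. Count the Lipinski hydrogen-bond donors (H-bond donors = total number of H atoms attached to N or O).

Donors: find every N or O and count the H atoms it carries.
  atom 1 (O): bond orders sum to 2 → 0 H
  atom 3 (O): bond orders sum to 2 → 0 H
  atom 16 (O): bond orders sum to 2 → 0 H
Lipinski HBD = 0.

0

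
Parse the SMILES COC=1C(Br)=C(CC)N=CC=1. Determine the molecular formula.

C8H10BrNO

Walk through each heavy atom and fill implicit hydrogens from standard valence (C 4, N 3, O 2, S 2, halogen 1):
  atom 1: C, bond orders sum to 1 (valence 4) → 3 H
  atom 2: O, bond orders sum to 2 (valence 2) → 0 H
  atom 3: C, bond orders sum to 4 (valence 4) → 0 H
  atom 4: C, bond orders sum to 4 (valence 4) → 0 H
  atom 5: Br (halogen, monovalent) → 0 H
  atom 6: C, bond orders sum to 4 (valence 4) → 0 H
  atom 7: C, bond orders sum to 2 (valence 4) → 2 H
  atom 8: C, bond orders sum to 1 (valence 4) → 3 H
  atom 9: N, bond orders sum to 3 (valence 3) → 0 H
  atom 10: C, bond orders sum to 3 (valence 4) → 1 H
  atom 11: C, bond orders sum to 3 (valence 4) → 1 H
Totals → C:8, H:10, Br:1, N:1, O:1.
In Hill order: C8H10BrNO.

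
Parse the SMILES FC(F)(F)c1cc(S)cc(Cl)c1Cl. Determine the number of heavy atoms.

Every atom symbol written in the SMILES (organic subset) is one heavy atom; implicit H are not written.
Heavy atoms by element → C:7, Cl:2, F:3, S:1.
Total: 13.

13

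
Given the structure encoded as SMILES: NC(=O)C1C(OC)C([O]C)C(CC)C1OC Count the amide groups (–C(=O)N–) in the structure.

The amide motif appears at heavy-atom position 2 in the SMILES.
Other groups present: 3 ether.
Amide count: 1.

1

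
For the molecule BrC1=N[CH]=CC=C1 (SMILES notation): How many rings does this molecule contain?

In SMILES, each pair of matching ring-closure digits denotes one ring-closing bond; the number of such bonds equals the number of independent rings.
Ring-closure bonds here: 1.

1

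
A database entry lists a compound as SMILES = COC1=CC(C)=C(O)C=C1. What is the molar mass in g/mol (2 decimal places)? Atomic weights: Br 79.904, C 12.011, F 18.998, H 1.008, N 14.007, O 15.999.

138.17 g/mol

First, the molecular formula is C8H10O2 (counting implicit H from valence).
  C: 8 × 12.011 = 96.088
  H: 10 × 1.008 = 10.080
  O: 2 × 15.999 = 31.998
Sum: 8×12.011 + 10×1.008 + 2×15.999 = 138.166 → 138.17 g/mol.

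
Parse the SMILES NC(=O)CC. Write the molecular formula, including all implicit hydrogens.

Walk through each heavy atom and fill implicit hydrogens from standard valence (C 4, N 3, O 2, S 2, halogen 1):
  atom 1: N, bond orders sum to 1 (valence 3) → 2 H
  atom 2: C, bond orders sum to 4 (valence 4) → 0 H
  atom 3: O, bond orders sum to 2 (valence 2) → 0 H
  atom 4: C, bond orders sum to 2 (valence 4) → 2 H
  atom 5: C, bond orders sum to 1 (valence 4) → 3 H
Totals → C:3, H:7, N:1, O:1.

C3H7NO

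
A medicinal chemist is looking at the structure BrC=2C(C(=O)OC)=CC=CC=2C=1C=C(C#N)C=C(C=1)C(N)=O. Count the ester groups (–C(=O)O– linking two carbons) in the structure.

The ester motif appears at heavy-atom position 4 in the SMILES.
Other groups present: 1 amide, 1 nitrile.
Ester count: 1.

1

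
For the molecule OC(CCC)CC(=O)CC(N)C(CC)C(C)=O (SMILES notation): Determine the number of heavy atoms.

17

Every atom symbol written in the SMILES (organic subset) is one heavy atom; implicit H are not written.
Heavy atoms by element → C:13, N:1, O:3.
Total: 17.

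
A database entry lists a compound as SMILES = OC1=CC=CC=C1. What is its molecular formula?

Walk through each heavy atom and fill implicit hydrogens from standard valence (C 4, N 3, O 2, S 2, halogen 1):
  atom 1: O, bond orders sum to 1 (valence 2) → 1 H
  atom 2: C, bond orders sum to 4 (valence 4) → 0 H
  atom 3: C, bond orders sum to 3 (valence 4) → 1 H
  atom 4: C, bond orders sum to 3 (valence 4) → 1 H
  atom 5: C, bond orders sum to 3 (valence 4) → 1 H
  atom 6: C, bond orders sum to 3 (valence 4) → 1 H
  atom 7: C, bond orders sum to 3 (valence 4) → 1 H
Totals → C:6, H:6, O:1.
In Hill order: C6H6O.

C6H6O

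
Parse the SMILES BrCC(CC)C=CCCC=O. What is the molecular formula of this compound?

Walk through each heavy atom and fill implicit hydrogens from standard valence (C 4, N 3, O 2, S 2, halogen 1):
  atom 1: Br (halogen, monovalent) → 0 H
  atom 2: C, bond orders sum to 2 (valence 4) → 2 H
  atom 3: C, bond orders sum to 3 (valence 4) → 1 H
  atom 4: C, bond orders sum to 2 (valence 4) → 2 H
  atom 5: C, bond orders sum to 1 (valence 4) → 3 H
  atom 6: C, bond orders sum to 3 (valence 4) → 1 H
  atom 7: C, bond orders sum to 3 (valence 4) → 1 H
  atom 8: C, bond orders sum to 2 (valence 4) → 2 H
  atom 9: C, bond orders sum to 2 (valence 4) → 2 H
  atom 10: C, bond orders sum to 3 (valence 4) → 1 H
  atom 11: O, bond orders sum to 2 (valence 2) → 0 H
Totals → C:9, H:15, Br:1, O:1.
In Hill order: C9H15BrO.

C9H15BrO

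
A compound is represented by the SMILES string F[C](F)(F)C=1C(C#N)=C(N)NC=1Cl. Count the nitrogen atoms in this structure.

3

Scan the SMILES for N atoms (remember two-letter symbols like Cl and Br are single atoms).
Nitrogen count: 3.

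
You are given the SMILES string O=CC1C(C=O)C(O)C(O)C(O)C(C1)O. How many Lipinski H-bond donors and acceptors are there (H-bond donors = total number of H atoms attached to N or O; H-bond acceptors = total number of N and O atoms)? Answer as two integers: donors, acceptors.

Donors: find every N or O and count the H atoms it carries.
  atom 1 (O): bond orders sum to 2 → 0 H
  atom 6 (O): bond orders sum to 2 → 0 H
  atom 8 (O): bond orders sum to 1 → 1 H
  atom 10 (O): bond orders sum to 1 → 1 H
  atom 12 (O): bond orders sum to 1 → 1 H
  atom 15 (O): bond orders sum to 1 → 1 H
Lipinski HBD = 4.
Acceptors: N atoms = 0, O atoms = 6 → HBA = 6.

4, 6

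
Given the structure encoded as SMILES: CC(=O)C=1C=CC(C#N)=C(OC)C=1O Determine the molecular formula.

Walk through each heavy atom and fill implicit hydrogens from standard valence (C 4, N 3, O 2, S 2, halogen 1):
  atom 1: C, bond orders sum to 1 (valence 4) → 3 H
  atom 2: C, bond orders sum to 4 (valence 4) → 0 H
  atom 3: O, bond orders sum to 2 (valence 2) → 0 H
  atom 4: C, bond orders sum to 4 (valence 4) → 0 H
  atom 5: C, bond orders sum to 3 (valence 4) → 1 H
  atom 6: C, bond orders sum to 3 (valence 4) → 1 H
  atom 7: C, bond orders sum to 4 (valence 4) → 0 H
  atom 8: C, bond orders sum to 4 (valence 4) → 0 H
  atom 9: N, bond orders sum to 3 (valence 3) → 0 H
  atom 10: C, bond orders sum to 4 (valence 4) → 0 H
  atom 11: O, bond orders sum to 2 (valence 2) → 0 H
  atom 12: C, bond orders sum to 1 (valence 4) → 3 H
  atom 13: C, bond orders sum to 4 (valence 4) → 0 H
  atom 14: O, bond orders sum to 1 (valence 2) → 1 H
Totals → C:10, H:9, N:1, O:3.

C10H9NO3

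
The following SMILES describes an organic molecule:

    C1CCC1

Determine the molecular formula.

Walk through each heavy atom and fill implicit hydrogens from standard valence (C 4, N 3, O 2, S 2, halogen 1):
  atom 1: C, bond orders sum to 2 (valence 4) → 2 H
  atom 2: C, bond orders sum to 2 (valence 4) → 2 H
  atom 3: C, bond orders sum to 2 (valence 4) → 2 H
  atom 4: C, bond orders sum to 2 (valence 4) → 2 H
Totals → C:4, H:8.
In Hill order: C4H8.

C4H8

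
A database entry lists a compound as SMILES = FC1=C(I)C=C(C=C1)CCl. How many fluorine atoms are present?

Scan the SMILES for F atoms (remember two-letter symbols like Cl and Br are single atoms).
Fluorine count: 1.

1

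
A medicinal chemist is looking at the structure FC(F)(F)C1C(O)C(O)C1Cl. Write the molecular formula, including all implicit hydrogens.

C5H6ClF3O2

Walk through each heavy atom and fill implicit hydrogens from standard valence (C 4, N 3, O 2, S 2, halogen 1):
  atom 1: F (halogen, monovalent) → 0 H
  atom 2: C, bond orders sum to 4 (valence 4) → 0 H
  atom 3: F (halogen, monovalent) → 0 H
  atom 4: F (halogen, monovalent) → 0 H
  atom 5: C, bond orders sum to 3 (valence 4) → 1 H
  atom 6: C, bond orders sum to 3 (valence 4) → 1 H
  atom 7: O, bond orders sum to 1 (valence 2) → 1 H
  atom 8: C, bond orders sum to 3 (valence 4) → 1 H
  atom 9: O, bond orders sum to 1 (valence 2) → 1 H
  atom 10: C, bond orders sum to 3 (valence 4) → 1 H
  atom 11: Cl (halogen, monovalent) → 0 H
Totals → C:5, H:6, Cl:1, F:3, O:2.
In Hill order: C5H6ClF3O2.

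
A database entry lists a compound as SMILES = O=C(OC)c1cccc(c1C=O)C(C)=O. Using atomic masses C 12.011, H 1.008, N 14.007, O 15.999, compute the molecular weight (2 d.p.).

206.20 g/mol

First, the molecular formula is C11H10O4 (counting implicit H from valence).
  C: 11 × 12.011 = 132.121
  H: 10 × 1.008 = 10.080
  O: 4 × 15.999 = 63.996
Sum: 11×12.011 + 10×1.008 + 4×15.999 = 206.197 → 206.20 g/mol.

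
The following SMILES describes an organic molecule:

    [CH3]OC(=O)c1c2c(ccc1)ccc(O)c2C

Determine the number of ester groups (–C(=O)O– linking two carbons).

The ester motif appears at heavy-atom position 3 in the SMILES.
Other groups present: 1 hydroxyl.
Ester count: 1.

1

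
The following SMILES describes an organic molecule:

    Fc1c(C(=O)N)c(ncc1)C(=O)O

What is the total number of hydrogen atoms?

Walk through each heavy atom and fill implicit hydrogens from standard valence (C 4, N 3, O 2, S 2, halogen 1); for lowercase aromatic atoms, an aromatic c carries 1 H when it has two neighbours and 0 H with three, and aromatic n carries 0 H:
  atom 1: F (halogen, monovalent) → 0 H
  atom 2: aromatic c, 3 neighbours → 0 H
  atom 3: aromatic c, 3 neighbours → 0 H
  atom 4: C, bond orders sum to 4 (valence 4) → 0 H
  atom 5: O, bond orders sum to 2 (valence 2) → 0 H
  atom 6: N, bond orders sum to 1 (valence 3) → 2 H
  atom 7: aromatic c, 3 neighbours → 0 H
  atom 8: aromatic n, 2 neighbours → 0 H
  atom 9: aromatic c, 2 neighbours → 1 H
  atom 10: aromatic c, 2 neighbours → 1 H
  atom 11: C, bond orders sum to 4 (valence 4) → 0 H
  atom 12: O, bond orders sum to 2 (valence 2) → 0 H
  atom 13: O, bond orders sum to 1 (valence 2) → 1 H
Total hydrogens: 5.

5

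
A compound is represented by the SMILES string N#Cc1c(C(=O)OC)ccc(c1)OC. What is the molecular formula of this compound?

Walk through each heavy atom and fill implicit hydrogens from standard valence (C 4, N 3, O 2, S 2, halogen 1); for lowercase aromatic atoms, an aromatic c carries 1 H when it has two neighbours and 0 H with three, and aromatic n carries 0 H:
  atom 1: N, bond orders sum to 3 (valence 3) → 0 H
  atom 2: C, bond orders sum to 4 (valence 4) → 0 H
  atom 3: aromatic c, 3 neighbours → 0 H
  atom 4: aromatic c, 3 neighbours → 0 H
  atom 5: C, bond orders sum to 4 (valence 4) → 0 H
  atom 6: O, bond orders sum to 2 (valence 2) → 0 H
  atom 7: O, bond orders sum to 2 (valence 2) → 0 H
  atom 8: C, bond orders sum to 1 (valence 4) → 3 H
  atom 9: aromatic c, 2 neighbours → 1 H
  atom 10: aromatic c, 2 neighbours → 1 H
  atom 11: aromatic c, 3 neighbours → 0 H
  atom 12: aromatic c, 2 neighbours → 1 H
  atom 13: O, bond orders sum to 2 (valence 2) → 0 H
  atom 14: C, bond orders sum to 1 (valence 4) → 3 H
Totals → C:10, H:9, N:1, O:3.

C10H9NO3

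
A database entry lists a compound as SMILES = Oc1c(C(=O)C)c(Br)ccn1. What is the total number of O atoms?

2

Scan the SMILES for O atoms (remember two-letter symbols like Cl and Br are single atoms).
Oxygen count: 2.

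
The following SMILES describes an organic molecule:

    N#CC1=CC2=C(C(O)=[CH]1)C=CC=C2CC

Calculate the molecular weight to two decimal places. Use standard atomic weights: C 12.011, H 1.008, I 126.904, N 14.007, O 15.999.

First, the molecular formula is C13H11NO (counting implicit H from valence).
  C: 13 × 12.011 = 156.143
  H: 11 × 1.008 = 11.088
  N: 1 × 14.007 = 14.007
  O: 1 × 15.999 = 15.999
Sum: 13×12.011 + 11×1.008 + 1×14.007 + 1×15.999 = 197.237 → 197.24 g/mol.

197.24 g/mol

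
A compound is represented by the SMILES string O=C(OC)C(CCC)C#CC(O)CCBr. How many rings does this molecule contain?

0

In SMILES, each pair of matching ring-closure digits denotes one ring-closing bond; the number of such bonds equals the number of independent rings.
Ring-closure bonds here: 0.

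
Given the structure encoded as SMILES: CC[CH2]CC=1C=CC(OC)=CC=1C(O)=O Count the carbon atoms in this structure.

Count every carbon token in the SMILES (each C, including those in ring-closure positions and inside branches).
Carbon count: 12.

12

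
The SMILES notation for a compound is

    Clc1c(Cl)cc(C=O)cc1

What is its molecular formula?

C7H4Cl2O

Walk through each heavy atom and fill implicit hydrogens from standard valence (C 4, N 3, O 2, S 2, halogen 1); for lowercase aromatic atoms, an aromatic c carries 1 H when it has two neighbours and 0 H with three, and aromatic n carries 0 H:
  atom 1: Cl (halogen, monovalent) → 0 H
  atom 2: aromatic c, 3 neighbours → 0 H
  atom 3: aromatic c, 3 neighbours → 0 H
  atom 4: Cl (halogen, monovalent) → 0 H
  atom 5: aromatic c, 2 neighbours → 1 H
  atom 6: aromatic c, 3 neighbours → 0 H
  atom 7: C, bond orders sum to 3 (valence 4) → 1 H
  atom 8: O, bond orders sum to 2 (valence 2) → 0 H
  atom 9: aromatic c, 2 neighbours → 1 H
  atom 10: aromatic c, 2 neighbours → 1 H
Totals → C:7, H:4, Cl:2, O:1.
In Hill order: C7H4Cl2O.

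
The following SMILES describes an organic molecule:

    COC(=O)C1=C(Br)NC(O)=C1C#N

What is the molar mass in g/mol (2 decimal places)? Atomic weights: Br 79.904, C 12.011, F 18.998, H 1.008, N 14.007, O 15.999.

245.03 g/mol

First, the molecular formula is C7H5BrN2O3 (counting implicit H from valence).
  Br: 1 × 79.904 = 79.904
  C: 7 × 12.011 = 84.077
  H: 5 × 1.008 = 5.040
  N: 2 × 14.007 = 28.014
  O: 3 × 15.999 = 47.997
Sum: 1×79.904 + 7×12.011 + 5×1.008 + 2×14.007 + 3×15.999 = 245.032 → 245.03 g/mol.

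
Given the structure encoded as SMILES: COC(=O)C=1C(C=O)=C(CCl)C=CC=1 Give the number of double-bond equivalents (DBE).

6

Molecular formula: C10H9ClO3.
DoU = (2C + 2 + N − H − X) / 2, where X is the halogen count and O/S are ignored.
    = (2·10 + 2 + 0 − 9 − 1) / 2 = 12 / 2 = 6.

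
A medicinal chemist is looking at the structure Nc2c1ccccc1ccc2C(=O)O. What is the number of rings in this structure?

In SMILES, each pair of matching ring-closure digits denotes one ring-closing bond; the number of such bonds equals the number of independent rings.
Ring-closure bonds here: 2.

2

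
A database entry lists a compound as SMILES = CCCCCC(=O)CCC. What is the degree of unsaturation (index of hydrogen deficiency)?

Molecular formula: C9H18O.
DoU = (2C + 2 + N − H − X) / 2, where X is the halogen count and O/S are ignored.
    = (2·9 + 2 + 0 − 18 − 0) / 2 = 2 / 2 = 1.

1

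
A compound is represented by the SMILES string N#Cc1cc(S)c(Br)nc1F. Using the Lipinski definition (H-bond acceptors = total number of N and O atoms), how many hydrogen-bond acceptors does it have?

N atoms: 2; O atoms: 0.
Lipinski HBA = 2 + 0 = 2.

2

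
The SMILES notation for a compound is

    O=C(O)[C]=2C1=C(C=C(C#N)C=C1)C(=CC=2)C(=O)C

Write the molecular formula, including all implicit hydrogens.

C14H9NO3

Walk through each heavy atom and fill implicit hydrogens from standard valence (C 4, N 3, O 2, S 2, halogen 1):
  atom 1: O, bond orders sum to 2 (valence 2) → 0 H
  atom 2: C, bond orders sum to 4 (valence 4) → 0 H
  atom 3: O, bond orders sum to 1 (valence 2) → 1 H
  atom 4: C with explicit H count 0
  atom 5: C, bond orders sum to 4 (valence 4) → 0 H
  atom 6: C, bond orders sum to 4 (valence 4) → 0 H
  atom 7: C, bond orders sum to 3 (valence 4) → 1 H
  atom 8: C, bond orders sum to 4 (valence 4) → 0 H
  atom 9: C, bond orders sum to 4 (valence 4) → 0 H
  atom 10: N, bond orders sum to 3 (valence 3) → 0 H
  atom 11: C, bond orders sum to 3 (valence 4) → 1 H
  atom 12: C, bond orders sum to 3 (valence 4) → 1 H
  atom 13: C, bond orders sum to 4 (valence 4) → 0 H
  atom 14: C, bond orders sum to 3 (valence 4) → 1 H
  atom 15: C, bond orders sum to 3 (valence 4) → 1 H
  atom 16: C, bond orders sum to 4 (valence 4) → 0 H
  atom 17: O, bond orders sum to 2 (valence 2) → 0 H
  atom 18: C, bond orders sum to 1 (valence 4) → 3 H
Totals → C:14, H:9, N:1, O:3.
In Hill order: C14H9NO3.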